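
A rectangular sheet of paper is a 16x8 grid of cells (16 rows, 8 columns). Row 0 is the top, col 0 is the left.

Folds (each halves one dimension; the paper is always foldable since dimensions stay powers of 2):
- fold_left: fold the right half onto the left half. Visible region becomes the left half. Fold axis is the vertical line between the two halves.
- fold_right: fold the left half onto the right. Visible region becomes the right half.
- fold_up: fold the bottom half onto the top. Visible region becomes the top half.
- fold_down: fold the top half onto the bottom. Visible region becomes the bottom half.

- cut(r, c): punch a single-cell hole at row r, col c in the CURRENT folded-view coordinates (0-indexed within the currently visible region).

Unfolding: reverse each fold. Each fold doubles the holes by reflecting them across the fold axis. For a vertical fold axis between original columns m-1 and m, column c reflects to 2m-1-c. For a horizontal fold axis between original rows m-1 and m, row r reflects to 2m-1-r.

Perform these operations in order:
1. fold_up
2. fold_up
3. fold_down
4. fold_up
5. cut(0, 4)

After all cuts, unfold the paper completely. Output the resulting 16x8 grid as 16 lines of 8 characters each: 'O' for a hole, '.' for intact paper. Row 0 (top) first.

Op 1 fold_up: fold axis h@8; visible region now rows[0,8) x cols[0,8) = 8x8
Op 2 fold_up: fold axis h@4; visible region now rows[0,4) x cols[0,8) = 4x8
Op 3 fold_down: fold axis h@2; visible region now rows[2,4) x cols[0,8) = 2x8
Op 4 fold_up: fold axis h@3; visible region now rows[2,3) x cols[0,8) = 1x8
Op 5 cut(0, 4): punch at orig (2,4); cuts so far [(2, 4)]; region rows[2,3) x cols[0,8) = 1x8
Unfold 1 (reflect across h@3): 2 holes -> [(2, 4), (3, 4)]
Unfold 2 (reflect across h@2): 4 holes -> [(0, 4), (1, 4), (2, 4), (3, 4)]
Unfold 3 (reflect across h@4): 8 holes -> [(0, 4), (1, 4), (2, 4), (3, 4), (4, 4), (5, 4), (6, 4), (7, 4)]
Unfold 4 (reflect across h@8): 16 holes -> [(0, 4), (1, 4), (2, 4), (3, 4), (4, 4), (5, 4), (6, 4), (7, 4), (8, 4), (9, 4), (10, 4), (11, 4), (12, 4), (13, 4), (14, 4), (15, 4)]

Answer: ....O...
....O...
....O...
....O...
....O...
....O...
....O...
....O...
....O...
....O...
....O...
....O...
....O...
....O...
....O...
....O...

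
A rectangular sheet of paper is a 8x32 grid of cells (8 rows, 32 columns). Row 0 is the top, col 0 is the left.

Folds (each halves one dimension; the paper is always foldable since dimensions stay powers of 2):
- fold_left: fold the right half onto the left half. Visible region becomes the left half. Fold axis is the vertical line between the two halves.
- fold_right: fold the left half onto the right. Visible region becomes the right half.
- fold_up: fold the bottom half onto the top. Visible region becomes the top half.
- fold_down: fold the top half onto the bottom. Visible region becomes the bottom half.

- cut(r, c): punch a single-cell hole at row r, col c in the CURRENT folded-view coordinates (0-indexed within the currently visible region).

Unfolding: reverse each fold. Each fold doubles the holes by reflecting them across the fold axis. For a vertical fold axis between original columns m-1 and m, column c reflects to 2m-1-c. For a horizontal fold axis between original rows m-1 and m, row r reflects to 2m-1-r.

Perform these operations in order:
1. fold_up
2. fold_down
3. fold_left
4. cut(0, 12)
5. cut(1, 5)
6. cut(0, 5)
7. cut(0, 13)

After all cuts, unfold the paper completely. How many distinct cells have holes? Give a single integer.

Op 1 fold_up: fold axis h@4; visible region now rows[0,4) x cols[0,32) = 4x32
Op 2 fold_down: fold axis h@2; visible region now rows[2,4) x cols[0,32) = 2x32
Op 3 fold_left: fold axis v@16; visible region now rows[2,4) x cols[0,16) = 2x16
Op 4 cut(0, 12): punch at orig (2,12); cuts so far [(2, 12)]; region rows[2,4) x cols[0,16) = 2x16
Op 5 cut(1, 5): punch at orig (3,5); cuts so far [(2, 12), (3, 5)]; region rows[2,4) x cols[0,16) = 2x16
Op 6 cut(0, 5): punch at orig (2,5); cuts so far [(2, 5), (2, 12), (3, 5)]; region rows[2,4) x cols[0,16) = 2x16
Op 7 cut(0, 13): punch at orig (2,13); cuts so far [(2, 5), (2, 12), (2, 13), (3, 5)]; region rows[2,4) x cols[0,16) = 2x16
Unfold 1 (reflect across v@16): 8 holes -> [(2, 5), (2, 12), (2, 13), (2, 18), (2, 19), (2, 26), (3, 5), (3, 26)]
Unfold 2 (reflect across h@2): 16 holes -> [(0, 5), (0, 26), (1, 5), (1, 12), (1, 13), (1, 18), (1, 19), (1, 26), (2, 5), (2, 12), (2, 13), (2, 18), (2, 19), (2, 26), (3, 5), (3, 26)]
Unfold 3 (reflect across h@4): 32 holes -> [(0, 5), (0, 26), (1, 5), (1, 12), (1, 13), (1, 18), (1, 19), (1, 26), (2, 5), (2, 12), (2, 13), (2, 18), (2, 19), (2, 26), (3, 5), (3, 26), (4, 5), (4, 26), (5, 5), (5, 12), (5, 13), (5, 18), (5, 19), (5, 26), (6, 5), (6, 12), (6, 13), (6, 18), (6, 19), (6, 26), (7, 5), (7, 26)]

Answer: 32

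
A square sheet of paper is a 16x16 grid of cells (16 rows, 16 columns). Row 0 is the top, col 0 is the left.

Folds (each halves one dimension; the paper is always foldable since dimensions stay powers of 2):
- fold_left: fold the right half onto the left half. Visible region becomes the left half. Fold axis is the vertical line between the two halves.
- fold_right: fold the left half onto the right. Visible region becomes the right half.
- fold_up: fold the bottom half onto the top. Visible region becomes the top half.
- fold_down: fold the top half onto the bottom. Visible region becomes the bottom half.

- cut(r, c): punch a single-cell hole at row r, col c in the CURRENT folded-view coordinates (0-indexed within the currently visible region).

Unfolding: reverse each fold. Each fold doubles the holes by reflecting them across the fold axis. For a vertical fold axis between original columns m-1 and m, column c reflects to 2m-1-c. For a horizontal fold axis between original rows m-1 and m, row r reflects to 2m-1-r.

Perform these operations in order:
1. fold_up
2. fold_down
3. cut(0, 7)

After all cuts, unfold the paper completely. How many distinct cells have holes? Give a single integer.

Answer: 4

Derivation:
Op 1 fold_up: fold axis h@8; visible region now rows[0,8) x cols[0,16) = 8x16
Op 2 fold_down: fold axis h@4; visible region now rows[4,8) x cols[0,16) = 4x16
Op 3 cut(0, 7): punch at orig (4,7); cuts so far [(4, 7)]; region rows[4,8) x cols[0,16) = 4x16
Unfold 1 (reflect across h@4): 2 holes -> [(3, 7), (4, 7)]
Unfold 2 (reflect across h@8): 4 holes -> [(3, 7), (4, 7), (11, 7), (12, 7)]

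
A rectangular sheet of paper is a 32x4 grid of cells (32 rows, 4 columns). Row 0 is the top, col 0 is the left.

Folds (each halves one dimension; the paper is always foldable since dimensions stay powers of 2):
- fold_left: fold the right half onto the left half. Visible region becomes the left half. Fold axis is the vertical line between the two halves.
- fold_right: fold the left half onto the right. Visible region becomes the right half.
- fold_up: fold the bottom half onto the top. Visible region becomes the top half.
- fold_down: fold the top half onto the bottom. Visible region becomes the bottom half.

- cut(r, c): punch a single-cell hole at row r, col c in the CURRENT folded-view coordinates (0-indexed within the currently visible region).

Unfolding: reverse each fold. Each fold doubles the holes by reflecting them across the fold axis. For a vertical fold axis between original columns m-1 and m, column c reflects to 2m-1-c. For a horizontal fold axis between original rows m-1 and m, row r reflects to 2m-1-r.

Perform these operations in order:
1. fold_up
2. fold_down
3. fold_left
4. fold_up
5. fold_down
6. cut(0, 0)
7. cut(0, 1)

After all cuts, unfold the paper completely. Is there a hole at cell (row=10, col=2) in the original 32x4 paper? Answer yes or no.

Answer: yes

Derivation:
Op 1 fold_up: fold axis h@16; visible region now rows[0,16) x cols[0,4) = 16x4
Op 2 fold_down: fold axis h@8; visible region now rows[8,16) x cols[0,4) = 8x4
Op 3 fold_left: fold axis v@2; visible region now rows[8,16) x cols[0,2) = 8x2
Op 4 fold_up: fold axis h@12; visible region now rows[8,12) x cols[0,2) = 4x2
Op 5 fold_down: fold axis h@10; visible region now rows[10,12) x cols[0,2) = 2x2
Op 6 cut(0, 0): punch at orig (10,0); cuts so far [(10, 0)]; region rows[10,12) x cols[0,2) = 2x2
Op 7 cut(0, 1): punch at orig (10,1); cuts so far [(10, 0), (10, 1)]; region rows[10,12) x cols[0,2) = 2x2
Unfold 1 (reflect across h@10): 4 holes -> [(9, 0), (9, 1), (10, 0), (10, 1)]
Unfold 2 (reflect across h@12): 8 holes -> [(9, 0), (9, 1), (10, 0), (10, 1), (13, 0), (13, 1), (14, 0), (14, 1)]
Unfold 3 (reflect across v@2): 16 holes -> [(9, 0), (9, 1), (9, 2), (9, 3), (10, 0), (10, 1), (10, 2), (10, 3), (13, 0), (13, 1), (13, 2), (13, 3), (14, 0), (14, 1), (14, 2), (14, 3)]
Unfold 4 (reflect across h@8): 32 holes -> [(1, 0), (1, 1), (1, 2), (1, 3), (2, 0), (2, 1), (2, 2), (2, 3), (5, 0), (5, 1), (5, 2), (5, 3), (6, 0), (6, 1), (6, 2), (6, 3), (9, 0), (9, 1), (9, 2), (9, 3), (10, 0), (10, 1), (10, 2), (10, 3), (13, 0), (13, 1), (13, 2), (13, 3), (14, 0), (14, 1), (14, 2), (14, 3)]
Unfold 5 (reflect across h@16): 64 holes -> [(1, 0), (1, 1), (1, 2), (1, 3), (2, 0), (2, 1), (2, 2), (2, 3), (5, 0), (5, 1), (5, 2), (5, 3), (6, 0), (6, 1), (6, 2), (6, 3), (9, 0), (9, 1), (9, 2), (9, 3), (10, 0), (10, 1), (10, 2), (10, 3), (13, 0), (13, 1), (13, 2), (13, 3), (14, 0), (14, 1), (14, 2), (14, 3), (17, 0), (17, 1), (17, 2), (17, 3), (18, 0), (18, 1), (18, 2), (18, 3), (21, 0), (21, 1), (21, 2), (21, 3), (22, 0), (22, 1), (22, 2), (22, 3), (25, 0), (25, 1), (25, 2), (25, 3), (26, 0), (26, 1), (26, 2), (26, 3), (29, 0), (29, 1), (29, 2), (29, 3), (30, 0), (30, 1), (30, 2), (30, 3)]
Holes: [(1, 0), (1, 1), (1, 2), (1, 3), (2, 0), (2, 1), (2, 2), (2, 3), (5, 0), (5, 1), (5, 2), (5, 3), (6, 0), (6, 1), (6, 2), (6, 3), (9, 0), (9, 1), (9, 2), (9, 3), (10, 0), (10, 1), (10, 2), (10, 3), (13, 0), (13, 1), (13, 2), (13, 3), (14, 0), (14, 1), (14, 2), (14, 3), (17, 0), (17, 1), (17, 2), (17, 3), (18, 0), (18, 1), (18, 2), (18, 3), (21, 0), (21, 1), (21, 2), (21, 3), (22, 0), (22, 1), (22, 2), (22, 3), (25, 0), (25, 1), (25, 2), (25, 3), (26, 0), (26, 1), (26, 2), (26, 3), (29, 0), (29, 1), (29, 2), (29, 3), (30, 0), (30, 1), (30, 2), (30, 3)]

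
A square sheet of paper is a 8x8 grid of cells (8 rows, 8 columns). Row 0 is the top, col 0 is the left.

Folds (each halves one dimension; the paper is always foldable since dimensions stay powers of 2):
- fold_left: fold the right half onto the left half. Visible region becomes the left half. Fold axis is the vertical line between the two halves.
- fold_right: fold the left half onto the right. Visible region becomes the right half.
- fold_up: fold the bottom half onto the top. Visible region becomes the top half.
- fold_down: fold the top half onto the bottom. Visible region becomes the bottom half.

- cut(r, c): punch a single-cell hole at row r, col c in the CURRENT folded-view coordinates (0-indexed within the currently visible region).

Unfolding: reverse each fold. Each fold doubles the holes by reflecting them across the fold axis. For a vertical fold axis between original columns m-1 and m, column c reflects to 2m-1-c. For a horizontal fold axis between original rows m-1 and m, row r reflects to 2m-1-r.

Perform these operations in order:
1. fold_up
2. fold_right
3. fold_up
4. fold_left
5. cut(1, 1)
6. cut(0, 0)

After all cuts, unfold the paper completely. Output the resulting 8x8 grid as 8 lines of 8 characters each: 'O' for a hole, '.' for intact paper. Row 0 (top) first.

Answer: O..OO..O
.OO..OO.
.OO..OO.
O..OO..O
O..OO..O
.OO..OO.
.OO..OO.
O..OO..O

Derivation:
Op 1 fold_up: fold axis h@4; visible region now rows[0,4) x cols[0,8) = 4x8
Op 2 fold_right: fold axis v@4; visible region now rows[0,4) x cols[4,8) = 4x4
Op 3 fold_up: fold axis h@2; visible region now rows[0,2) x cols[4,8) = 2x4
Op 4 fold_left: fold axis v@6; visible region now rows[0,2) x cols[4,6) = 2x2
Op 5 cut(1, 1): punch at orig (1,5); cuts so far [(1, 5)]; region rows[0,2) x cols[4,6) = 2x2
Op 6 cut(0, 0): punch at orig (0,4); cuts so far [(0, 4), (1, 5)]; region rows[0,2) x cols[4,6) = 2x2
Unfold 1 (reflect across v@6): 4 holes -> [(0, 4), (0, 7), (1, 5), (1, 6)]
Unfold 2 (reflect across h@2): 8 holes -> [(0, 4), (0, 7), (1, 5), (1, 6), (2, 5), (2, 6), (3, 4), (3, 7)]
Unfold 3 (reflect across v@4): 16 holes -> [(0, 0), (0, 3), (0, 4), (0, 7), (1, 1), (1, 2), (1, 5), (1, 6), (2, 1), (2, 2), (2, 5), (2, 6), (3, 0), (3, 3), (3, 4), (3, 7)]
Unfold 4 (reflect across h@4): 32 holes -> [(0, 0), (0, 3), (0, 4), (0, 7), (1, 1), (1, 2), (1, 5), (1, 6), (2, 1), (2, 2), (2, 5), (2, 6), (3, 0), (3, 3), (3, 4), (3, 7), (4, 0), (4, 3), (4, 4), (4, 7), (5, 1), (5, 2), (5, 5), (5, 6), (6, 1), (6, 2), (6, 5), (6, 6), (7, 0), (7, 3), (7, 4), (7, 7)]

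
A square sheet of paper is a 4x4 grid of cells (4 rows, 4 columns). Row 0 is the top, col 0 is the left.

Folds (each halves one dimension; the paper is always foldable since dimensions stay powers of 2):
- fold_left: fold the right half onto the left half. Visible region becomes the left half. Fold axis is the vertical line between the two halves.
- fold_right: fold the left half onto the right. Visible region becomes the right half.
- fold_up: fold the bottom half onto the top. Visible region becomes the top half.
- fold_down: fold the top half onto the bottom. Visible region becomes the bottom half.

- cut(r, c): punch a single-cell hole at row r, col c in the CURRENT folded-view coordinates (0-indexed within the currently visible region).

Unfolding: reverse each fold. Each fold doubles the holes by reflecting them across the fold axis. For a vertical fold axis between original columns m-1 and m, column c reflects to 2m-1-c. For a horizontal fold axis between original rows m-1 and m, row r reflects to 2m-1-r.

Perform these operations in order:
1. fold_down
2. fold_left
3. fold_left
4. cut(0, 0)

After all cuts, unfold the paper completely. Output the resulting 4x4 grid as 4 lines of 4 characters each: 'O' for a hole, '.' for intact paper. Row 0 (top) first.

Answer: ....
OOOO
OOOO
....

Derivation:
Op 1 fold_down: fold axis h@2; visible region now rows[2,4) x cols[0,4) = 2x4
Op 2 fold_left: fold axis v@2; visible region now rows[2,4) x cols[0,2) = 2x2
Op 3 fold_left: fold axis v@1; visible region now rows[2,4) x cols[0,1) = 2x1
Op 4 cut(0, 0): punch at orig (2,0); cuts so far [(2, 0)]; region rows[2,4) x cols[0,1) = 2x1
Unfold 1 (reflect across v@1): 2 holes -> [(2, 0), (2, 1)]
Unfold 2 (reflect across v@2): 4 holes -> [(2, 0), (2, 1), (2, 2), (2, 3)]
Unfold 3 (reflect across h@2): 8 holes -> [(1, 0), (1, 1), (1, 2), (1, 3), (2, 0), (2, 1), (2, 2), (2, 3)]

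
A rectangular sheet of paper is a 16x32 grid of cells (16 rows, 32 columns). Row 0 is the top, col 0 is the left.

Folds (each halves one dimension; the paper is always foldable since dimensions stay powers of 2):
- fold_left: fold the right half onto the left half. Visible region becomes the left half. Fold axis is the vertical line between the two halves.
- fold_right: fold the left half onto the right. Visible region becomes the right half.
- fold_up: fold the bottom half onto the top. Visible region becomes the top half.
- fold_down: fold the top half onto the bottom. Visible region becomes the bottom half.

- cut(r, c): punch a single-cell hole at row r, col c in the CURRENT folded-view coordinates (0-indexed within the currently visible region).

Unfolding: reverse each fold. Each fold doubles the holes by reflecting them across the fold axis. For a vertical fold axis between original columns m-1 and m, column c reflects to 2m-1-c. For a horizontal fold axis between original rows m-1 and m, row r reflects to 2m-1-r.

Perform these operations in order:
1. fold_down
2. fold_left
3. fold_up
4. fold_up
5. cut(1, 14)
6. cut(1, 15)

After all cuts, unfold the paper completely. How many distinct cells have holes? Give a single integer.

Op 1 fold_down: fold axis h@8; visible region now rows[8,16) x cols[0,32) = 8x32
Op 2 fold_left: fold axis v@16; visible region now rows[8,16) x cols[0,16) = 8x16
Op 3 fold_up: fold axis h@12; visible region now rows[8,12) x cols[0,16) = 4x16
Op 4 fold_up: fold axis h@10; visible region now rows[8,10) x cols[0,16) = 2x16
Op 5 cut(1, 14): punch at orig (9,14); cuts so far [(9, 14)]; region rows[8,10) x cols[0,16) = 2x16
Op 6 cut(1, 15): punch at orig (9,15); cuts so far [(9, 14), (9, 15)]; region rows[8,10) x cols[0,16) = 2x16
Unfold 1 (reflect across h@10): 4 holes -> [(9, 14), (9, 15), (10, 14), (10, 15)]
Unfold 2 (reflect across h@12): 8 holes -> [(9, 14), (9, 15), (10, 14), (10, 15), (13, 14), (13, 15), (14, 14), (14, 15)]
Unfold 3 (reflect across v@16): 16 holes -> [(9, 14), (9, 15), (9, 16), (9, 17), (10, 14), (10, 15), (10, 16), (10, 17), (13, 14), (13, 15), (13, 16), (13, 17), (14, 14), (14, 15), (14, 16), (14, 17)]
Unfold 4 (reflect across h@8): 32 holes -> [(1, 14), (1, 15), (1, 16), (1, 17), (2, 14), (2, 15), (2, 16), (2, 17), (5, 14), (5, 15), (5, 16), (5, 17), (6, 14), (6, 15), (6, 16), (6, 17), (9, 14), (9, 15), (9, 16), (9, 17), (10, 14), (10, 15), (10, 16), (10, 17), (13, 14), (13, 15), (13, 16), (13, 17), (14, 14), (14, 15), (14, 16), (14, 17)]

Answer: 32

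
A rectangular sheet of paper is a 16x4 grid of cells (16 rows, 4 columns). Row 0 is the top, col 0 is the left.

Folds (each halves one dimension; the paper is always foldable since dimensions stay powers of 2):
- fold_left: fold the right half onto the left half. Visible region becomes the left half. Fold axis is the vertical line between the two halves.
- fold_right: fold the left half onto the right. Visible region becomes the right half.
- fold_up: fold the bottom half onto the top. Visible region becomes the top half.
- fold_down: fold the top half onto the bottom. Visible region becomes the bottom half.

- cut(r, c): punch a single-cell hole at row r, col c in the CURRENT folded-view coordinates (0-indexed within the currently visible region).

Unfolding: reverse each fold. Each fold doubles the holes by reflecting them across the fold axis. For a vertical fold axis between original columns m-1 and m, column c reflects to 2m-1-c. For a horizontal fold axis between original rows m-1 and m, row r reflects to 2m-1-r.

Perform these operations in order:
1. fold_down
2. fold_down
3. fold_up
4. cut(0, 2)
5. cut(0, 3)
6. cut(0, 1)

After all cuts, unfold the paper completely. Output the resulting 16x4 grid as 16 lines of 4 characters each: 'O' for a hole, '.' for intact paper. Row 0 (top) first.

Answer: .OOO
....
....
.OOO
.OOO
....
....
.OOO
.OOO
....
....
.OOO
.OOO
....
....
.OOO

Derivation:
Op 1 fold_down: fold axis h@8; visible region now rows[8,16) x cols[0,4) = 8x4
Op 2 fold_down: fold axis h@12; visible region now rows[12,16) x cols[0,4) = 4x4
Op 3 fold_up: fold axis h@14; visible region now rows[12,14) x cols[0,4) = 2x4
Op 4 cut(0, 2): punch at orig (12,2); cuts so far [(12, 2)]; region rows[12,14) x cols[0,4) = 2x4
Op 5 cut(0, 3): punch at orig (12,3); cuts so far [(12, 2), (12, 3)]; region rows[12,14) x cols[0,4) = 2x4
Op 6 cut(0, 1): punch at orig (12,1); cuts so far [(12, 1), (12, 2), (12, 3)]; region rows[12,14) x cols[0,4) = 2x4
Unfold 1 (reflect across h@14): 6 holes -> [(12, 1), (12, 2), (12, 3), (15, 1), (15, 2), (15, 3)]
Unfold 2 (reflect across h@12): 12 holes -> [(8, 1), (8, 2), (8, 3), (11, 1), (11, 2), (11, 3), (12, 1), (12, 2), (12, 3), (15, 1), (15, 2), (15, 3)]
Unfold 3 (reflect across h@8): 24 holes -> [(0, 1), (0, 2), (0, 3), (3, 1), (3, 2), (3, 3), (4, 1), (4, 2), (4, 3), (7, 1), (7, 2), (7, 3), (8, 1), (8, 2), (8, 3), (11, 1), (11, 2), (11, 3), (12, 1), (12, 2), (12, 3), (15, 1), (15, 2), (15, 3)]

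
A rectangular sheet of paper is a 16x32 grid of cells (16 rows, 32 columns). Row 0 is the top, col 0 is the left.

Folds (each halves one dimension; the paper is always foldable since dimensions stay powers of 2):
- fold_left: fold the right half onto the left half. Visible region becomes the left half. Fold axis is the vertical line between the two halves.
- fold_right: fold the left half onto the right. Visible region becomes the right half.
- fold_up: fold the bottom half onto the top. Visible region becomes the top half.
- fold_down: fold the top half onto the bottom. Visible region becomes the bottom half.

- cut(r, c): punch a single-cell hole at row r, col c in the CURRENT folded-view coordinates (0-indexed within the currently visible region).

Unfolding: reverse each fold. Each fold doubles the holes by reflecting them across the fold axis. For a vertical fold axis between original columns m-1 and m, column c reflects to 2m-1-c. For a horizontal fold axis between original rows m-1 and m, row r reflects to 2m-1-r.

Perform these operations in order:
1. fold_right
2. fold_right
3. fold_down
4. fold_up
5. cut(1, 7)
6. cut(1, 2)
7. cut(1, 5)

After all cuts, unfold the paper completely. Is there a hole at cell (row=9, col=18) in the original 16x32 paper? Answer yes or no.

Op 1 fold_right: fold axis v@16; visible region now rows[0,16) x cols[16,32) = 16x16
Op 2 fold_right: fold axis v@24; visible region now rows[0,16) x cols[24,32) = 16x8
Op 3 fold_down: fold axis h@8; visible region now rows[8,16) x cols[24,32) = 8x8
Op 4 fold_up: fold axis h@12; visible region now rows[8,12) x cols[24,32) = 4x8
Op 5 cut(1, 7): punch at orig (9,31); cuts so far [(9, 31)]; region rows[8,12) x cols[24,32) = 4x8
Op 6 cut(1, 2): punch at orig (9,26); cuts so far [(9, 26), (9, 31)]; region rows[8,12) x cols[24,32) = 4x8
Op 7 cut(1, 5): punch at orig (9,29); cuts so far [(9, 26), (9, 29), (9, 31)]; region rows[8,12) x cols[24,32) = 4x8
Unfold 1 (reflect across h@12): 6 holes -> [(9, 26), (9, 29), (9, 31), (14, 26), (14, 29), (14, 31)]
Unfold 2 (reflect across h@8): 12 holes -> [(1, 26), (1, 29), (1, 31), (6, 26), (6, 29), (6, 31), (9, 26), (9, 29), (9, 31), (14, 26), (14, 29), (14, 31)]
Unfold 3 (reflect across v@24): 24 holes -> [(1, 16), (1, 18), (1, 21), (1, 26), (1, 29), (1, 31), (6, 16), (6, 18), (6, 21), (6, 26), (6, 29), (6, 31), (9, 16), (9, 18), (9, 21), (9, 26), (9, 29), (9, 31), (14, 16), (14, 18), (14, 21), (14, 26), (14, 29), (14, 31)]
Unfold 4 (reflect across v@16): 48 holes -> [(1, 0), (1, 2), (1, 5), (1, 10), (1, 13), (1, 15), (1, 16), (1, 18), (1, 21), (1, 26), (1, 29), (1, 31), (6, 0), (6, 2), (6, 5), (6, 10), (6, 13), (6, 15), (6, 16), (6, 18), (6, 21), (6, 26), (6, 29), (6, 31), (9, 0), (9, 2), (9, 5), (9, 10), (9, 13), (9, 15), (9, 16), (9, 18), (9, 21), (9, 26), (9, 29), (9, 31), (14, 0), (14, 2), (14, 5), (14, 10), (14, 13), (14, 15), (14, 16), (14, 18), (14, 21), (14, 26), (14, 29), (14, 31)]
Holes: [(1, 0), (1, 2), (1, 5), (1, 10), (1, 13), (1, 15), (1, 16), (1, 18), (1, 21), (1, 26), (1, 29), (1, 31), (6, 0), (6, 2), (6, 5), (6, 10), (6, 13), (6, 15), (6, 16), (6, 18), (6, 21), (6, 26), (6, 29), (6, 31), (9, 0), (9, 2), (9, 5), (9, 10), (9, 13), (9, 15), (9, 16), (9, 18), (9, 21), (9, 26), (9, 29), (9, 31), (14, 0), (14, 2), (14, 5), (14, 10), (14, 13), (14, 15), (14, 16), (14, 18), (14, 21), (14, 26), (14, 29), (14, 31)]

Answer: yes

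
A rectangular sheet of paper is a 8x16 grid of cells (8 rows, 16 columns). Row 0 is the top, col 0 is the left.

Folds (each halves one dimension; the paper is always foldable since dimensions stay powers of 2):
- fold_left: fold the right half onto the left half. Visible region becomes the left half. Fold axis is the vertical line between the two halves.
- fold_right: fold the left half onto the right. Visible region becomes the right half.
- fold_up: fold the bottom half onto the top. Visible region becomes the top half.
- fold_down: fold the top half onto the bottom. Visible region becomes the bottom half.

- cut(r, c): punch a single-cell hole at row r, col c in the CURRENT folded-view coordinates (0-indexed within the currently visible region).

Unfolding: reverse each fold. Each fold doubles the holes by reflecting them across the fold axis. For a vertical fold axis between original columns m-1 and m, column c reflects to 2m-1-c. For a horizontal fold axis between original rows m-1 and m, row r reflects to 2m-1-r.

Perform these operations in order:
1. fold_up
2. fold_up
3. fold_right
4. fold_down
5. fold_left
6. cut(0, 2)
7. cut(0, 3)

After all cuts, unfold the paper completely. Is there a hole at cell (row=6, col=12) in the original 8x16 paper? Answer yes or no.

Answer: yes

Derivation:
Op 1 fold_up: fold axis h@4; visible region now rows[0,4) x cols[0,16) = 4x16
Op 2 fold_up: fold axis h@2; visible region now rows[0,2) x cols[0,16) = 2x16
Op 3 fold_right: fold axis v@8; visible region now rows[0,2) x cols[8,16) = 2x8
Op 4 fold_down: fold axis h@1; visible region now rows[1,2) x cols[8,16) = 1x8
Op 5 fold_left: fold axis v@12; visible region now rows[1,2) x cols[8,12) = 1x4
Op 6 cut(0, 2): punch at orig (1,10); cuts so far [(1, 10)]; region rows[1,2) x cols[8,12) = 1x4
Op 7 cut(0, 3): punch at orig (1,11); cuts so far [(1, 10), (1, 11)]; region rows[1,2) x cols[8,12) = 1x4
Unfold 1 (reflect across v@12): 4 holes -> [(1, 10), (1, 11), (1, 12), (1, 13)]
Unfold 2 (reflect across h@1): 8 holes -> [(0, 10), (0, 11), (0, 12), (0, 13), (1, 10), (1, 11), (1, 12), (1, 13)]
Unfold 3 (reflect across v@8): 16 holes -> [(0, 2), (0, 3), (0, 4), (0, 5), (0, 10), (0, 11), (0, 12), (0, 13), (1, 2), (1, 3), (1, 4), (1, 5), (1, 10), (1, 11), (1, 12), (1, 13)]
Unfold 4 (reflect across h@2): 32 holes -> [(0, 2), (0, 3), (0, 4), (0, 5), (0, 10), (0, 11), (0, 12), (0, 13), (1, 2), (1, 3), (1, 4), (1, 5), (1, 10), (1, 11), (1, 12), (1, 13), (2, 2), (2, 3), (2, 4), (2, 5), (2, 10), (2, 11), (2, 12), (2, 13), (3, 2), (3, 3), (3, 4), (3, 5), (3, 10), (3, 11), (3, 12), (3, 13)]
Unfold 5 (reflect across h@4): 64 holes -> [(0, 2), (0, 3), (0, 4), (0, 5), (0, 10), (0, 11), (0, 12), (0, 13), (1, 2), (1, 3), (1, 4), (1, 5), (1, 10), (1, 11), (1, 12), (1, 13), (2, 2), (2, 3), (2, 4), (2, 5), (2, 10), (2, 11), (2, 12), (2, 13), (3, 2), (3, 3), (3, 4), (3, 5), (3, 10), (3, 11), (3, 12), (3, 13), (4, 2), (4, 3), (4, 4), (4, 5), (4, 10), (4, 11), (4, 12), (4, 13), (5, 2), (5, 3), (5, 4), (5, 5), (5, 10), (5, 11), (5, 12), (5, 13), (6, 2), (6, 3), (6, 4), (6, 5), (6, 10), (6, 11), (6, 12), (6, 13), (7, 2), (7, 3), (7, 4), (7, 5), (7, 10), (7, 11), (7, 12), (7, 13)]
Holes: [(0, 2), (0, 3), (0, 4), (0, 5), (0, 10), (0, 11), (0, 12), (0, 13), (1, 2), (1, 3), (1, 4), (1, 5), (1, 10), (1, 11), (1, 12), (1, 13), (2, 2), (2, 3), (2, 4), (2, 5), (2, 10), (2, 11), (2, 12), (2, 13), (3, 2), (3, 3), (3, 4), (3, 5), (3, 10), (3, 11), (3, 12), (3, 13), (4, 2), (4, 3), (4, 4), (4, 5), (4, 10), (4, 11), (4, 12), (4, 13), (5, 2), (5, 3), (5, 4), (5, 5), (5, 10), (5, 11), (5, 12), (5, 13), (6, 2), (6, 3), (6, 4), (6, 5), (6, 10), (6, 11), (6, 12), (6, 13), (7, 2), (7, 3), (7, 4), (7, 5), (7, 10), (7, 11), (7, 12), (7, 13)]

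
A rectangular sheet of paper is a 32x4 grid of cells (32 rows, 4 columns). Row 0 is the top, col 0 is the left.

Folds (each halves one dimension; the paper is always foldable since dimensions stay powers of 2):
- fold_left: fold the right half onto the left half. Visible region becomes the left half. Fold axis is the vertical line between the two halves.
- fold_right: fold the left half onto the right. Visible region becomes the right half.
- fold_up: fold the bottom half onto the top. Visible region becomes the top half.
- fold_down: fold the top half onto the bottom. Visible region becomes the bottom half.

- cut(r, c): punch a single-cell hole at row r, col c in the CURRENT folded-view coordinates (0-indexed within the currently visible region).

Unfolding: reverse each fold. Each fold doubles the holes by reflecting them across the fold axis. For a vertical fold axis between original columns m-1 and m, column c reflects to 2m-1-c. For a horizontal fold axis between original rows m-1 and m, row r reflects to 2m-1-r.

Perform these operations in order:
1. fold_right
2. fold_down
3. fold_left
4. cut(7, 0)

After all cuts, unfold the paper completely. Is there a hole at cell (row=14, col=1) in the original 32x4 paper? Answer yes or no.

Op 1 fold_right: fold axis v@2; visible region now rows[0,32) x cols[2,4) = 32x2
Op 2 fold_down: fold axis h@16; visible region now rows[16,32) x cols[2,4) = 16x2
Op 3 fold_left: fold axis v@3; visible region now rows[16,32) x cols[2,3) = 16x1
Op 4 cut(7, 0): punch at orig (23,2); cuts so far [(23, 2)]; region rows[16,32) x cols[2,3) = 16x1
Unfold 1 (reflect across v@3): 2 holes -> [(23, 2), (23, 3)]
Unfold 2 (reflect across h@16): 4 holes -> [(8, 2), (8, 3), (23, 2), (23, 3)]
Unfold 3 (reflect across v@2): 8 holes -> [(8, 0), (8, 1), (8, 2), (8, 3), (23, 0), (23, 1), (23, 2), (23, 3)]
Holes: [(8, 0), (8, 1), (8, 2), (8, 3), (23, 0), (23, 1), (23, 2), (23, 3)]

Answer: no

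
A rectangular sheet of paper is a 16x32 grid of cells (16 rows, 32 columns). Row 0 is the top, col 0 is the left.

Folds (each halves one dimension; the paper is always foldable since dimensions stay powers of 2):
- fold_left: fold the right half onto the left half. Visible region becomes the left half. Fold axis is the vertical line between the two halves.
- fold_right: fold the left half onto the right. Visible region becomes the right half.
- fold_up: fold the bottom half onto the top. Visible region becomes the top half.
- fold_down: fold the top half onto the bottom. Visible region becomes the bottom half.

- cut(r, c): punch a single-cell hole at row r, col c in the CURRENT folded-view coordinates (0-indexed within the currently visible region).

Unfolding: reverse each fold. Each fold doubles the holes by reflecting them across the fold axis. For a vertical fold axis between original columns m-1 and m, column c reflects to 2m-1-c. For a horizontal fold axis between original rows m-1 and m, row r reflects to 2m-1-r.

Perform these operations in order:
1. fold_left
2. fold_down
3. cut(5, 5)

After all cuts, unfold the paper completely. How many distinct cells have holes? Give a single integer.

Answer: 4

Derivation:
Op 1 fold_left: fold axis v@16; visible region now rows[0,16) x cols[0,16) = 16x16
Op 2 fold_down: fold axis h@8; visible region now rows[8,16) x cols[0,16) = 8x16
Op 3 cut(5, 5): punch at orig (13,5); cuts so far [(13, 5)]; region rows[8,16) x cols[0,16) = 8x16
Unfold 1 (reflect across h@8): 2 holes -> [(2, 5), (13, 5)]
Unfold 2 (reflect across v@16): 4 holes -> [(2, 5), (2, 26), (13, 5), (13, 26)]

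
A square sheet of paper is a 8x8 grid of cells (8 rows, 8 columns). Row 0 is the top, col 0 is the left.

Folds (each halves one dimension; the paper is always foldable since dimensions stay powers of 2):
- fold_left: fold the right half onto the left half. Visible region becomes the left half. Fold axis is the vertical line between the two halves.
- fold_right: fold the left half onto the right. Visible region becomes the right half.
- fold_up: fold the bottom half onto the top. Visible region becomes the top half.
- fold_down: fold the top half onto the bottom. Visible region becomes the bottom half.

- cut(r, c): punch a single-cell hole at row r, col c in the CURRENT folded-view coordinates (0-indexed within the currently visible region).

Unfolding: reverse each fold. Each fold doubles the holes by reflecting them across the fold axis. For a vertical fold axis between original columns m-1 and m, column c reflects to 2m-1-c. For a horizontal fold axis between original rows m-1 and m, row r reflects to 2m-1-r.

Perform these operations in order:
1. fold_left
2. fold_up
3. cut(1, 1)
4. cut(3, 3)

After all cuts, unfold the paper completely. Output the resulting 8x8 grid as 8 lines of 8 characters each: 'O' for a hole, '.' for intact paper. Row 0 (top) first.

Op 1 fold_left: fold axis v@4; visible region now rows[0,8) x cols[0,4) = 8x4
Op 2 fold_up: fold axis h@4; visible region now rows[0,4) x cols[0,4) = 4x4
Op 3 cut(1, 1): punch at orig (1,1); cuts so far [(1, 1)]; region rows[0,4) x cols[0,4) = 4x4
Op 4 cut(3, 3): punch at orig (3,3); cuts so far [(1, 1), (3, 3)]; region rows[0,4) x cols[0,4) = 4x4
Unfold 1 (reflect across h@4): 4 holes -> [(1, 1), (3, 3), (4, 3), (6, 1)]
Unfold 2 (reflect across v@4): 8 holes -> [(1, 1), (1, 6), (3, 3), (3, 4), (4, 3), (4, 4), (6, 1), (6, 6)]

Answer: ........
.O....O.
........
...OO...
...OO...
........
.O....O.
........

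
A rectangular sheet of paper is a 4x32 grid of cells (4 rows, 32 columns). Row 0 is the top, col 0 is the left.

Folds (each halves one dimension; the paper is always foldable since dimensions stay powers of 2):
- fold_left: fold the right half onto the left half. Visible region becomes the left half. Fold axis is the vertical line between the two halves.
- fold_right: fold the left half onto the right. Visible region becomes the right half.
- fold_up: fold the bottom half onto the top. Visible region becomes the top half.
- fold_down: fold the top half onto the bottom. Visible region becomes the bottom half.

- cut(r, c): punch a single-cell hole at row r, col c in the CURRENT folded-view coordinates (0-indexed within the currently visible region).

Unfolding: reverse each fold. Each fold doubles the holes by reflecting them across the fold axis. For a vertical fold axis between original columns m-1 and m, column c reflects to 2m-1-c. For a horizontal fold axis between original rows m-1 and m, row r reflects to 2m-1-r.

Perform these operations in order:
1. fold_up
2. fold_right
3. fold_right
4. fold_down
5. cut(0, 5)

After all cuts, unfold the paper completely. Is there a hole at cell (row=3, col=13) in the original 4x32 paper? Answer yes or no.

Answer: yes

Derivation:
Op 1 fold_up: fold axis h@2; visible region now rows[0,2) x cols[0,32) = 2x32
Op 2 fold_right: fold axis v@16; visible region now rows[0,2) x cols[16,32) = 2x16
Op 3 fold_right: fold axis v@24; visible region now rows[0,2) x cols[24,32) = 2x8
Op 4 fold_down: fold axis h@1; visible region now rows[1,2) x cols[24,32) = 1x8
Op 5 cut(0, 5): punch at orig (1,29); cuts so far [(1, 29)]; region rows[1,2) x cols[24,32) = 1x8
Unfold 1 (reflect across h@1): 2 holes -> [(0, 29), (1, 29)]
Unfold 2 (reflect across v@24): 4 holes -> [(0, 18), (0, 29), (1, 18), (1, 29)]
Unfold 3 (reflect across v@16): 8 holes -> [(0, 2), (0, 13), (0, 18), (0, 29), (1, 2), (1, 13), (1, 18), (1, 29)]
Unfold 4 (reflect across h@2): 16 holes -> [(0, 2), (0, 13), (0, 18), (0, 29), (1, 2), (1, 13), (1, 18), (1, 29), (2, 2), (2, 13), (2, 18), (2, 29), (3, 2), (3, 13), (3, 18), (3, 29)]
Holes: [(0, 2), (0, 13), (0, 18), (0, 29), (1, 2), (1, 13), (1, 18), (1, 29), (2, 2), (2, 13), (2, 18), (2, 29), (3, 2), (3, 13), (3, 18), (3, 29)]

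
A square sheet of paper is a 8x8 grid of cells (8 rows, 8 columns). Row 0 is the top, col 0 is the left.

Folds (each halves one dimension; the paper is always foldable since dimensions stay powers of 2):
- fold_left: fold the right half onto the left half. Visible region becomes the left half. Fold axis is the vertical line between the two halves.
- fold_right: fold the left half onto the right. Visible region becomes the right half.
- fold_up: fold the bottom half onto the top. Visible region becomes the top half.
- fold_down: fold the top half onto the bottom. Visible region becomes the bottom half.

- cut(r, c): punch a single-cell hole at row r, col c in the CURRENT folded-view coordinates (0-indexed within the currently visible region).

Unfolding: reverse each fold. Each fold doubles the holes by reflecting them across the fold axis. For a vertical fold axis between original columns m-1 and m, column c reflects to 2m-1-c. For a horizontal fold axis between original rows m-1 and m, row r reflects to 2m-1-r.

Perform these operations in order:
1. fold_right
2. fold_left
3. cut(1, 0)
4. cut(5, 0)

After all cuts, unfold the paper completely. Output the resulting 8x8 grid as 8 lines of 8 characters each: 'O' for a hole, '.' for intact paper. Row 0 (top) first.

Answer: ........
O..OO..O
........
........
........
O..OO..O
........
........

Derivation:
Op 1 fold_right: fold axis v@4; visible region now rows[0,8) x cols[4,8) = 8x4
Op 2 fold_left: fold axis v@6; visible region now rows[0,8) x cols[4,6) = 8x2
Op 3 cut(1, 0): punch at orig (1,4); cuts so far [(1, 4)]; region rows[0,8) x cols[4,6) = 8x2
Op 4 cut(5, 0): punch at orig (5,4); cuts so far [(1, 4), (5, 4)]; region rows[0,8) x cols[4,6) = 8x2
Unfold 1 (reflect across v@6): 4 holes -> [(1, 4), (1, 7), (5, 4), (5, 7)]
Unfold 2 (reflect across v@4): 8 holes -> [(1, 0), (1, 3), (1, 4), (1, 7), (5, 0), (5, 3), (5, 4), (5, 7)]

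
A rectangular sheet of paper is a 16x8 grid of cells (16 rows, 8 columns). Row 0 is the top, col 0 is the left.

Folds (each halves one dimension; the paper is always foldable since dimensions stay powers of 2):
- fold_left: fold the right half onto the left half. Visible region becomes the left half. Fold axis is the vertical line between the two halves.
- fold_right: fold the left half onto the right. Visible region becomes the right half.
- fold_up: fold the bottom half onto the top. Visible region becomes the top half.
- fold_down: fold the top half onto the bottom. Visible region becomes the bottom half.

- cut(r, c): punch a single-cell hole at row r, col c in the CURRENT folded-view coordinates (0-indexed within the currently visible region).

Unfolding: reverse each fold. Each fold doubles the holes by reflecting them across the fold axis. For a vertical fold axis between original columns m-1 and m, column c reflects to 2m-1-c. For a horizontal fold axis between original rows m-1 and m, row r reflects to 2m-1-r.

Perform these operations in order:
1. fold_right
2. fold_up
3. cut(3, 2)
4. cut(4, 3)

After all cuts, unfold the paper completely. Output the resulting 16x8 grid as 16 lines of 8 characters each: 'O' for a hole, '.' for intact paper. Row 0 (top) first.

Answer: ........
........
........
.O....O.
O......O
........
........
........
........
........
........
O......O
.O....O.
........
........
........

Derivation:
Op 1 fold_right: fold axis v@4; visible region now rows[0,16) x cols[4,8) = 16x4
Op 2 fold_up: fold axis h@8; visible region now rows[0,8) x cols[4,8) = 8x4
Op 3 cut(3, 2): punch at orig (3,6); cuts so far [(3, 6)]; region rows[0,8) x cols[4,8) = 8x4
Op 4 cut(4, 3): punch at orig (4,7); cuts so far [(3, 6), (4, 7)]; region rows[0,8) x cols[4,8) = 8x4
Unfold 1 (reflect across h@8): 4 holes -> [(3, 6), (4, 7), (11, 7), (12, 6)]
Unfold 2 (reflect across v@4): 8 holes -> [(3, 1), (3, 6), (4, 0), (4, 7), (11, 0), (11, 7), (12, 1), (12, 6)]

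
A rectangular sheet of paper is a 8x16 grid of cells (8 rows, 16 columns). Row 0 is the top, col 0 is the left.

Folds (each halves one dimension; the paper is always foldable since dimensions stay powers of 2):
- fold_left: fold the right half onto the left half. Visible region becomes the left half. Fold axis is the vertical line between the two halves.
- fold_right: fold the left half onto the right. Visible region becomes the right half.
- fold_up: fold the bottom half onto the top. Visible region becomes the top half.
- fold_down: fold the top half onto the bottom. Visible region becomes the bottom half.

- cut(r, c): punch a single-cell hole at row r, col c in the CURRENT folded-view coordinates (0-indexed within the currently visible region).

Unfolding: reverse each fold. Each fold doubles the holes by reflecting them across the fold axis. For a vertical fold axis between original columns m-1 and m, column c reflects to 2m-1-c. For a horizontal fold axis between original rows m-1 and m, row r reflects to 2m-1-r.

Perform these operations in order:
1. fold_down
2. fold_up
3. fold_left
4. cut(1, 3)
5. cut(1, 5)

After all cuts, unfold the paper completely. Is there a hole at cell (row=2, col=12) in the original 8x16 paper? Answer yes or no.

Answer: yes

Derivation:
Op 1 fold_down: fold axis h@4; visible region now rows[4,8) x cols[0,16) = 4x16
Op 2 fold_up: fold axis h@6; visible region now rows[4,6) x cols[0,16) = 2x16
Op 3 fold_left: fold axis v@8; visible region now rows[4,6) x cols[0,8) = 2x8
Op 4 cut(1, 3): punch at orig (5,3); cuts so far [(5, 3)]; region rows[4,6) x cols[0,8) = 2x8
Op 5 cut(1, 5): punch at orig (5,5); cuts so far [(5, 3), (5, 5)]; region rows[4,6) x cols[0,8) = 2x8
Unfold 1 (reflect across v@8): 4 holes -> [(5, 3), (5, 5), (5, 10), (5, 12)]
Unfold 2 (reflect across h@6): 8 holes -> [(5, 3), (5, 5), (5, 10), (5, 12), (6, 3), (6, 5), (6, 10), (6, 12)]
Unfold 3 (reflect across h@4): 16 holes -> [(1, 3), (1, 5), (1, 10), (1, 12), (2, 3), (2, 5), (2, 10), (2, 12), (5, 3), (5, 5), (5, 10), (5, 12), (6, 3), (6, 5), (6, 10), (6, 12)]
Holes: [(1, 3), (1, 5), (1, 10), (1, 12), (2, 3), (2, 5), (2, 10), (2, 12), (5, 3), (5, 5), (5, 10), (5, 12), (6, 3), (6, 5), (6, 10), (6, 12)]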